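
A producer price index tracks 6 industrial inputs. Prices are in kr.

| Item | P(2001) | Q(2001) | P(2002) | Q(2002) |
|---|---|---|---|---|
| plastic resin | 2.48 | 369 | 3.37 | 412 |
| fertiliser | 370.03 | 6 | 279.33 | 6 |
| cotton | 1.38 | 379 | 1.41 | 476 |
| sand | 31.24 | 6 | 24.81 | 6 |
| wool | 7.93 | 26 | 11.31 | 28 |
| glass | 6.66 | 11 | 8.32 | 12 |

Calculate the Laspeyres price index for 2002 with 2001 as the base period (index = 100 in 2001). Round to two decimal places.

96.68

Laspeyres price index uses base-period quantities as weights.
ΣP(2002)·Q(2001) = 3.37×369 + 279.33×6 + 1.41×379 + 24.81×6 + 11.31×26 + 8.32×11 = 1243.53 + 1675.98 + 534.39 + 148.86 + 294.06 + 91.52 = 3988.34
ΣP(2001)·Q(2001) = 2.48×369 + 370.03×6 + 1.38×379 + 31.24×6 + 7.93×26 + 6.66×11 = 915.12 + 2220.18 + 523.02 + 187.44 + 206.18 + 73.26 = 4125.2
Index = 3988.34 / 4125.2 × 100 = 96.6823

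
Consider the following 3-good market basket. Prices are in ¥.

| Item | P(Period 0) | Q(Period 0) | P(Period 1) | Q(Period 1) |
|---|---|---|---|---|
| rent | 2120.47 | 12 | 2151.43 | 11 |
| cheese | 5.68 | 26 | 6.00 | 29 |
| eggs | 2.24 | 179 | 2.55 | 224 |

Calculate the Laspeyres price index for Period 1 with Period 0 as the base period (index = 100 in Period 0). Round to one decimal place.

101.7

Laspeyres price index uses base-period quantities as weights.
ΣP(Period 1)·Q(Period 0) = 2151.43×12 + 6.00×26 + 2.55×179 = 25817.16 + 156 + 456.45 = 26429.61
ΣP(Period 0)·Q(Period 0) = 2120.47×12 + 5.68×26 + 2.24×179 = 25445.64 + 147.68 + 400.96 = 25994.28
Index = 26429.61 / 25994.28 × 100 = 101.6747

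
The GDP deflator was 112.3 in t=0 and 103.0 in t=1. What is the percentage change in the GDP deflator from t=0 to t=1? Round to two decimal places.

Change = (103.0 − 112.3) / 112.3 × 100
       = -9.3 / 112.3 × 100 = -8.2814%

-8.28%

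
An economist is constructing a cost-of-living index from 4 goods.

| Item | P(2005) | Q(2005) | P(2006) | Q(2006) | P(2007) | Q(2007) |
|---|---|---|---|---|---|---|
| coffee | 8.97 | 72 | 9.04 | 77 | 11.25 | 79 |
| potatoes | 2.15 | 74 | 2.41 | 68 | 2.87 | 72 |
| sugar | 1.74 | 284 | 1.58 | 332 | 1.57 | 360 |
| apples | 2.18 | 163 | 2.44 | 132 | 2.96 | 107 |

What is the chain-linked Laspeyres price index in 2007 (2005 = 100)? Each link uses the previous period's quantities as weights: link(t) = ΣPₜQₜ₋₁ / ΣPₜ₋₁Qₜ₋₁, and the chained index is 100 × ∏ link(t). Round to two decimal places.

117.11

Link 2005→2006:
ΣP(2006)Q(2005) = 9.04×72 + 2.41×74 + 1.58×284 + 2.44×163 = 650.88 + 178.34 + 448.72 + 397.72 = 1675.66
ΣP(2005)Q(2005) = 8.97×72 + 2.15×74 + 1.74×284 + 2.18×163 = 645.84 + 159.1 + 494.16 + 355.34 = 1654.44
link = 1675.66/1654.44 = 1.012826
Link 2006→2007:
ΣP(2007)Q(2006) = 11.25×77 + 2.87×68 + 1.57×332 + 2.96×132 = 866.25 + 195.16 + 521.24 + 390.72 = 1973.37
ΣP(2006)Q(2006) = 9.04×77 + 2.41×68 + 1.58×332 + 2.44×132 = 696.08 + 163.88 + 524.56 + 322.08 = 1706.6
link = 1973.37/1706.6 = 1.156317
Chained index = 100 × 1.012826 × 1.156317 = 117.1148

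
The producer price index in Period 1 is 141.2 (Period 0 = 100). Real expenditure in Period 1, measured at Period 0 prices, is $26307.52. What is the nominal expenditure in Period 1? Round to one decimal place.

Nominal = Real × (Index/100) = 26307.52 × (141.2/100)
        = 26307.52 × 1.412 = 37146.2182

37146.2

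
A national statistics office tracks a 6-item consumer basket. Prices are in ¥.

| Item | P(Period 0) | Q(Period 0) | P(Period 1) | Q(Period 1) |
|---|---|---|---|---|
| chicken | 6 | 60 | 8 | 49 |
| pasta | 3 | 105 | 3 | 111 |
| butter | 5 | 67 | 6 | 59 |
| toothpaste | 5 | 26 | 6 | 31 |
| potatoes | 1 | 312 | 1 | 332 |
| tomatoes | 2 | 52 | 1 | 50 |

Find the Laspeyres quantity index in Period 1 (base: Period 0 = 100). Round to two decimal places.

Laspeyres quantity index uses base-period prices as weights.
ΣP(Period 0)·Q(Period 1) = 6×49 + 3×111 + 5×59 + 5×31 + 1×332 + 2×50 = 294 + 333 + 295 + 155 + 332 + 100 = 1509
ΣP(Period 0)·Q(Period 0) = 6×60 + 3×105 + 5×67 + 5×26 + 1×312 + 2×52 = 360 + 315 + 335 + 130 + 312 + 104 = 1556
Index = 1509 / 1556 × 100 = 96.9794

96.98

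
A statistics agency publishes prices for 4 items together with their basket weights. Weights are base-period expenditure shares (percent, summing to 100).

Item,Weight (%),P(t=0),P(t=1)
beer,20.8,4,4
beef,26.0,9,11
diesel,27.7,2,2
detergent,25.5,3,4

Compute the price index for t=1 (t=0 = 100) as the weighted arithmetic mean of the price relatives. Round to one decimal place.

beer: 20.8 × (4/4) = 20.8 × 1.000000 = 20.8000
beef: 26.0 × (11/9) = 26.0 × 1.222222 = 31.7778
diesel: 27.7 × (2/2) = 27.7 × 1.000000 = 27.7000
detergent: 25.5 × (4/3) = 25.5 × 1.333333 = 34.0000
Index = Σ wᵢ·(p₁ᵢ/p₀ᵢ) = 20.8000 + 31.7778 + 27.7000 + 34.0000 = 114.2778

114.3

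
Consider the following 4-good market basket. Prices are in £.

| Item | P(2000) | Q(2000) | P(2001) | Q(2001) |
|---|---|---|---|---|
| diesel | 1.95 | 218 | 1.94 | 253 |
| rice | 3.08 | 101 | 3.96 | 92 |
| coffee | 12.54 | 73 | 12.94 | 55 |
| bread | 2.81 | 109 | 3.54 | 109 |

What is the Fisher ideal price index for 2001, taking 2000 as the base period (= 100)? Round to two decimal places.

110.07

Laspeyres component (base-period weights):
ΣP(2001)Q(2000) = 1.94×218 + 3.96×101 + 12.94×73 + 3.54×109 = 422.92 + 399.96 + 944.62 + 385.86 = 2153.36
ΣP(2000)Q(2000) = 1.95×218 + 3.08×101 + 12.54×73 + 2.81×109 = 425.1 + 311.08 + 915.42 + 306.29 = 1957.89
L = 2153.36 / 1957.89 × 100 = 109.9837
Paasche component (current-period weights):
ΣP(2001)Q(2001) = 1.94×253 + 3.96×92 + 12.94×55 + 3.54×109 = 490.82 + 364.32 + 711.7 + 385.86 = 1952.7
ΣP(2000)Q(2001) = 1.95×253 + 3.08×92 + 12.54×55 + 2.81×109 = 493.35 + 283.36 + 689.7 + 306.29 = 1772.7
P = 1952.7 / 1772.7 × 100 = 110.1540
Fisher = √(L × P) = √(109.9837 × 110.1540) = 110.0688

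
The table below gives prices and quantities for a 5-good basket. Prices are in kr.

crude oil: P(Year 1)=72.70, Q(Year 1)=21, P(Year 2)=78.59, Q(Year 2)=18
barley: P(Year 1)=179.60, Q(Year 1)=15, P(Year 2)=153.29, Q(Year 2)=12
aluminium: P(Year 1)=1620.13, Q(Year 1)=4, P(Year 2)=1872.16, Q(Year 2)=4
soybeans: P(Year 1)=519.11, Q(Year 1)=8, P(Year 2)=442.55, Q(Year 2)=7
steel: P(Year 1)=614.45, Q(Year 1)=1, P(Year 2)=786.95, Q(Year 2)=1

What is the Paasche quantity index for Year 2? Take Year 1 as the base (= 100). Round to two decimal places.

92.78

Paasche quantity index uses current-period prices as weights.
ΣP(Year 2)·Q(Year 2) = 78.59×18 + 153.29×12 + 1872.16×4 + 442.55×7 + 786.95×1 = 1414.62 + 1839.48 + 7488.64 + 3097.85 + 786.95 = 14627.54
ΣP(Year 2)·Q(Year 1) = 78.59×21 + 153.29×15 + 1872.16×4 + 442.55×8 + 786.95×1 = 1650.39 + 2299.35 + 7488.64 + 3540.4 + 786.95 = 15765.73
Index = 14627.54 / 15765.73 × 100 = 92.7806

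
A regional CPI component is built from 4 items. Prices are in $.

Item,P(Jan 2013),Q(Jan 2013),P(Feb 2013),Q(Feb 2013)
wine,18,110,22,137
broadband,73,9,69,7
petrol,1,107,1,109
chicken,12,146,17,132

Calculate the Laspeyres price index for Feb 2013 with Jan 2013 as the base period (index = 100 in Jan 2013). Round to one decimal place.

Laspeyres price index uses base-period quantities as weights.
ΣP(Feb 2013)·Q(Jan 2013) = 22×110 + 69×9 + 1×107 + 17×146 = 2420 + 621 + 107 + 2482 = 5630
ΣP(Jan 2013)·Q(Jan 2013) = 18×110 + 73×9 + 1×107 + 12×146 = 1980 + 657 + 107 + 1752 = 4496
Index = 5630 / 4496 × 100 = 125.2224

125.2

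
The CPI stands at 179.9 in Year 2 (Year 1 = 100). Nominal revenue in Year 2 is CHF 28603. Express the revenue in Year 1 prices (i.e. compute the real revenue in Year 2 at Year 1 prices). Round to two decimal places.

15899.39

Real = Nominal ÷ (Index/100) = 28603 ÷ (179.9/100)
     = 28603 ÷ 1.799 = 15899.3885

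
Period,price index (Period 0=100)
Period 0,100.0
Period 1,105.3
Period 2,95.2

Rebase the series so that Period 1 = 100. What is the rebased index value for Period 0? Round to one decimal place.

Rebased(Period 0) = 100.0 / 105.3 × 100 = 94.9668

95.0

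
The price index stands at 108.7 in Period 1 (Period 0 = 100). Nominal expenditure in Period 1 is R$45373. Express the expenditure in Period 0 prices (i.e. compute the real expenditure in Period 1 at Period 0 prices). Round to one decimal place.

41741.5

Real = Nominal ÷ (Index/100) = 45373 ÷ (108.7/100)
     = 45373 ÷ 1.087 = 41741.4903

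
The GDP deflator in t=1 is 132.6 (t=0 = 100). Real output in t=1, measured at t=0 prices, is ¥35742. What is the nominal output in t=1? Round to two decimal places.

47393.89

Nominal = Real × (Index/100) = 35742 × (132.6/100)
        = 35742 × 1.326 = 47393.8920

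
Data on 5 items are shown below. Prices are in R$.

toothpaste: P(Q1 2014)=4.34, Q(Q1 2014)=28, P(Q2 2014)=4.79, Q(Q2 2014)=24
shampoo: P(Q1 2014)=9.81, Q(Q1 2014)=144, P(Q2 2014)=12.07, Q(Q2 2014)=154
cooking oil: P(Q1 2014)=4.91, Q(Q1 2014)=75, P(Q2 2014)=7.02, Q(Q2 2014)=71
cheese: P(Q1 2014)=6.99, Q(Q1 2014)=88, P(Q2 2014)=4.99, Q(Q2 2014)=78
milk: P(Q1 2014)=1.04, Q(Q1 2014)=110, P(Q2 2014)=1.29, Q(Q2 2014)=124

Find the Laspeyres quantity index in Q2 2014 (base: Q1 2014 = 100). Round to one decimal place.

Laspeyres quantity index uses base-period prices as weights.
ΣP(Q1 2014)·Q(Q2 2014) = 4.34×24 + 9.81×154 + 4.91×71 + 6.99×78 + 1.04×124 = 104.16 + 1510.74 + 348.61 + 545.22 + 128.96 = 2637.69
ΣP(Q1 2014)·Q(Q1 2014) = 4.34×28 + 9.81×144 + 4.91×75 + 6.99×88 + 1.04×110 = 121.52 + 1412.64 + 368.25 + 615.12 + 114.4 = 2631.93
Index = 2637.69 / 2631.93 × 100 = 100.2189

100.2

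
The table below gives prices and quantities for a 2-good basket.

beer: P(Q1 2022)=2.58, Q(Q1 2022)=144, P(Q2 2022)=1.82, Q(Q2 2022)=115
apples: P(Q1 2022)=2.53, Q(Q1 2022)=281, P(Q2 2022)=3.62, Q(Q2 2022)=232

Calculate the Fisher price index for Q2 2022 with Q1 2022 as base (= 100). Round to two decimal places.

Laspeyres component (base-period weights):
ΣP(Q2 2022)Q(Q1 2022) = 1.82×144 + 3.62×281 = 262.08 + 1017.22 = 1279.3
ΣP(Q1 2022)Q(Q1 2022) = 2.58×144 + 2.53×281 = 371.52 + 710.93 = 1082.45
L = 1279.3 / 1082.45 × 100 = 118.1856
Paasche component (current-period weights):
ΣP(Q2 2022)Q(Q2 2022) = 1.82×115 + 3.62×232 = 209.3 + 839.84 = 1049.14
ΣP(Q1 2022)Q(Q2 2022) = 2.58×115 + 2.53×232 = 296.7 + 586.96 = 883.66
P = 1049.14 / 883.66 × 100 = 118.7267
Fisher = √(L × P) = √(118.1856 × 118.7267) = 118.4558

118.46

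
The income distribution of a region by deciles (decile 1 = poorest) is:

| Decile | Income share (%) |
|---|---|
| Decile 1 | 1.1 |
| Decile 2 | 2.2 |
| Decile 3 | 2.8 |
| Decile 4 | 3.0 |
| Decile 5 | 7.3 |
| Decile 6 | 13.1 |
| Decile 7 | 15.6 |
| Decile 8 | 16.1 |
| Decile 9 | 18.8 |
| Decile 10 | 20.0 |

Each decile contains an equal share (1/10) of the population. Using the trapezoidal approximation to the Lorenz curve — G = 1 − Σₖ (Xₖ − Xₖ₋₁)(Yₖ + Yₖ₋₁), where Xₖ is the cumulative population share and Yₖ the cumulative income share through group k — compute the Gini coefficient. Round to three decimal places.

Cumulative income shares Yₖ: 0.0110, 0.0330, 0.0610, 0.0910, 0.1640, 0.2950, 0.4510, 0.6120, 0.8000, 1.0000
Σ (Xₖ−Xₖ₋₁)(Yₖ+Yₖ₋₁) = (1/10)(0.0110+0.0000) + (1/10)(0.0330+0.0110) + (1/10)(0.0610+0.0330) + (1/10)(0.0910+0.0610) + (1/10)(0.1640+0.0910) + (1/10)(0.2950+0.1640) + (1/10)(0.4510+0.2950) + (1/10)(0.6120+0.4510) + (1/10)(0.8000+0.6120) + (1/10)(1.0000+0.8000)
  = 0.0011 + 0.0044 + 0.0094 + 0.0152 + 0.0255 + 0.0459 + 0.0746 + 0.1063 + 0.1412 + 0.1800 = 0.6036
G = 1 − 0.6036 = 0.3964

0.396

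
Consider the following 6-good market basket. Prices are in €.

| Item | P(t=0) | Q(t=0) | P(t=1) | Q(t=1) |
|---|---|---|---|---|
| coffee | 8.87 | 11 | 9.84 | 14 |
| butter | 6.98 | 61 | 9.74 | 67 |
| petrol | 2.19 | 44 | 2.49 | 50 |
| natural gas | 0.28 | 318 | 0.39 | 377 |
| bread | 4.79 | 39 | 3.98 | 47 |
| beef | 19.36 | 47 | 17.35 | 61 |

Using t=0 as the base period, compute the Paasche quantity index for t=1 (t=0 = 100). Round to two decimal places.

Paasche quantity index uses current-period prices as weights.
ΣP(t=1)·Q(t=1) = 9.84×14 + 9.74×67 + 2.49×50 + 0.39×377 + 3.98×47 + 17.35×61 = 137.76 + 652.58 + 124.5 + 147.03 + 187.06 + 1058.35 = 2307.28
ΣP(t=1)·Q(t=0) = 9.84×11 + 9.74×61 + 2.49×44 + 0.39×318 + 3.98×39 + 17.35×47 = 108.24 + 594.14 + 109.56 + 124.02 + 155.22 + 815.45 = 1906.63
Index = 2307.28 / 1906.63 × 100 = 121.0135

121.01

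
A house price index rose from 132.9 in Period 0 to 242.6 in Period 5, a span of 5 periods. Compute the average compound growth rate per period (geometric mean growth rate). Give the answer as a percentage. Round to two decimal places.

Growth factor = (242.6/132.9)^(1/5) = (1.825433)^(1/5) = 1.127907
Growth rate = 1.127907 − 1 = 0.127907 = 12.7907%

12.79%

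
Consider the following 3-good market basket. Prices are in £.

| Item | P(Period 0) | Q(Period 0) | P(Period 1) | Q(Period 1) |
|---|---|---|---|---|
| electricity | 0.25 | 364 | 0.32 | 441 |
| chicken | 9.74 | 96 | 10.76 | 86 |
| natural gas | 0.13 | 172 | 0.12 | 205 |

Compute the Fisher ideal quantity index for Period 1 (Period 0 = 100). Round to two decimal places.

Laspeyres component (base-period weights):
ΣP(Period 0)Q(Period 1) = 0.25×441 + 9.74×86 + 0.13×205 = 110.25 + 837.64 + 26.65 = 974.54
ΣP(Period 0)Q(Period 0) = 0.25×364 + 9.74×96 + 0.13×172 = 91 + 935.04 + 22.36 = 1048.4
L = 974.54 / 1048.4 × 100 = 92.9550
Paasche component (current-period weights):
ΣP(Period 1)Q(Period 1) = 0.32×441 + 10.76×86 + 0.12×205 = 141.12 + 925.36 + 24.6 = 1091.08
ΣP(Period 1)Q(Period 0) = 0.32×364 + 10.76×96 + 0.12×172 = 116.48 + 1032.96 + 20.64 = 1170.08
P = 1091.08 / 1170.08 × 100 = 93.2483
Fisher = √(L × P) = √(92.9550 × 93.2483) = 93.1015

93.10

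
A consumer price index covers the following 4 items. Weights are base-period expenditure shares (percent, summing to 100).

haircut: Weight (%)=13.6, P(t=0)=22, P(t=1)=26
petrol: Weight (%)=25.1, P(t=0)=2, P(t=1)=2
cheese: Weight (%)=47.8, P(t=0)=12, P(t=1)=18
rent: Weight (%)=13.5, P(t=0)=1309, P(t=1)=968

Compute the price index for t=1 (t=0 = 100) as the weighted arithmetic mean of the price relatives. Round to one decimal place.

haircut: 13.6 × (26/22) = 13.6 × 1.181818 = 16.0727
petrol: 25.1 × (2/2) = 25.1 × 1.000000 = 25.1000
cheese: 47.8 × (18/12) = 47.8 × 1.500000 = 71.7000
rent: 13.5 × (968/1309) = 13.5 × 0.739496 = 9.9832
Index = Σ wᵢ·(p₁ᵢ/p₀ᵢ) = 16.0727 + 25.1000 + 71.7000 + 9.9832 = 122.8559

122.9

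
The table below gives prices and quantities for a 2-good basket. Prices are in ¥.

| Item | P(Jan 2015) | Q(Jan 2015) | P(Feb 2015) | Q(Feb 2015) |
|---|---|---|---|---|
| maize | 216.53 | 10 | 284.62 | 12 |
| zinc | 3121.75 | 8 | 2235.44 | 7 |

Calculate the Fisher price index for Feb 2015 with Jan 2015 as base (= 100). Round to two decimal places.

Laspeyres component (base-period weights):
ΣP(Feb 2015)Q(Jan 2015) = 284.62×10 + 2235.44×8 = 2846.2 + 17883.52 = 20729.72
ΣP(Jan 2015)Q(Jan 2015) = 216.53×10 + 3121.75×8 = 2165.3 + 24974 = 27139.3
L = 20729.72 / 27139.3 × 100 = 76.3827
Paasche component (current-period weights):
ΣP(Feb 2015)Q(Feb 2015) = 284.62×12 + 2235.44×7 = 3415.44 + 15648.08 = 19063.52
ΣP(Jan 2015)Q(Feb 2015) = 216.53×12 + 3121.75×7 = 2598.36 + 21852.25 = 24450.61
P = 19063.52 / 24450.61 × 100 = 77.9675
Fisher = √(L × P) = √(76.3827 × 77.9675) = 77.1710

77.17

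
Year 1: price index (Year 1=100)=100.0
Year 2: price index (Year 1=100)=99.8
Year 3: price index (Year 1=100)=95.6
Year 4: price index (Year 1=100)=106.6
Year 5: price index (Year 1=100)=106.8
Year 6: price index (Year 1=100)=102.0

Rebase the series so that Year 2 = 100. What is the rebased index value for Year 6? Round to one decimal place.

Rebased(Year 6) = 102.0 / 99.8 × 100 = 102.2044

102.2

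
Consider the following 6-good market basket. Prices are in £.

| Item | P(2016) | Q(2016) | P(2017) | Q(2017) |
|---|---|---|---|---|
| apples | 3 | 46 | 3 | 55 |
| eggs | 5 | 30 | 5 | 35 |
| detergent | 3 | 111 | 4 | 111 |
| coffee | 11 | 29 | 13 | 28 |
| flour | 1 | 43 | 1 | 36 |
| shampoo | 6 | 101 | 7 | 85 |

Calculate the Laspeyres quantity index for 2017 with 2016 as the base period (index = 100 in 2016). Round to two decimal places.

96.10

Laspeyres quantity index uses base-period prices as weights.
ΣP(2016)·Q(2017) = 3×55 + 5×35 + 3×111 + 11×28 + 1×36 + 6×85 = 165 + 175 + 333 + 308 + 36 + 510 = 1527
ΣP(2016)·Q(2016) = 3×46 + 5×30 + 3×111 + 11×29 + 1×43 + 6×101 = 138 + 150 + 333 + 319 + 43 + 606 = 1589
Index = 1527 / 1589 × 100 = 96.0982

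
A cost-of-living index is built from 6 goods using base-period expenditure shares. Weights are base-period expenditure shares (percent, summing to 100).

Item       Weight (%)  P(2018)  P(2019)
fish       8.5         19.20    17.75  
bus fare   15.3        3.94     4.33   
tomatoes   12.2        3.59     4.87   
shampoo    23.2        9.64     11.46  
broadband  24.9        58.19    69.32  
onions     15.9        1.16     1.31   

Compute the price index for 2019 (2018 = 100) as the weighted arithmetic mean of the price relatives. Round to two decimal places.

fish: 8.5 × (17.75/19.20) = 8.5 × 0.924479 = 7.8581
bus fare: 15.3 × (4.33/3.94) = 15.3 × 1.098985 = 16.8145
tomatoes: 12.2 × (4.87/3.59) = 12.2 × 1.356546 = 16.5499
shampoo: 23.2 × (11.46/9.64) = 23.2 × 1.188797 = 27.5801
broadband: 24.9 × (69.32/58.19) = 24.9 × 1.191270 = 29.6626
onions: 15.9 × (1.31/1.16) = 15.9 × 1.129310 = 17.9560
Index = Σ wᵢ·(p₁ᵢ/p₀ᵢ) = 7.8581 + 16.8145 + 16.5499 + 27.5801 + 29.6626 + 17.9560 = 116.4211

116.42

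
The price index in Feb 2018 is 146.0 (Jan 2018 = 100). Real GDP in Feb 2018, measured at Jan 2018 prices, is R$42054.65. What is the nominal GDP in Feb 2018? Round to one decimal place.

61399.8

Nominal = Real × (Index/100) = 42054.65 × (146.0/100)
        = 42054.65 × 1.460 = 61399.7890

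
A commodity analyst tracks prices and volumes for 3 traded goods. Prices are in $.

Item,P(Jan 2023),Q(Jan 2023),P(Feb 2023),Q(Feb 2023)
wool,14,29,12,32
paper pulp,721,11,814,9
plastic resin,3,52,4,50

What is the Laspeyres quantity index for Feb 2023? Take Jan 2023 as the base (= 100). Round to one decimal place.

83.4

Laspeyres quantity index uses base-period prices as weights.
ΣP(Jan 2023)·Q(Feb 2023) = 14×32 + 721×9 + 3×50 = 448 + 6489 + 150 = 7087
ΣP(Jan 2023)·Q(Jan 2023) = 14×29 + 721×11 + 3×52 = 406 + 7931 + 156 = 8493
Index = 7087 / 8493 × 100 = 83.4452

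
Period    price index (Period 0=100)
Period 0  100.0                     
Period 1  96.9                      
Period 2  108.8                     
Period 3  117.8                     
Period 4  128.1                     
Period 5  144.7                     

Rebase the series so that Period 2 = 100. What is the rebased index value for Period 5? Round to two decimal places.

Rebased(Period 5) = 144.7 / 108.8 × 100 = 132.9963

133.00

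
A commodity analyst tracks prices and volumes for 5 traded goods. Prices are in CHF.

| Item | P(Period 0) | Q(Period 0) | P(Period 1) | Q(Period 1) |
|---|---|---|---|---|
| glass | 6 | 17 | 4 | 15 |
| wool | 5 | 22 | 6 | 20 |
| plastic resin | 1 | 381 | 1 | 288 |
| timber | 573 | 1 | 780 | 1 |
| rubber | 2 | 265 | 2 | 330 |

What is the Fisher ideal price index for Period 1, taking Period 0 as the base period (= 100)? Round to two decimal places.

Laspeyres component (base-period weights):
ΣP(Period 1)Q(Period 0) = 4×17 + 6×22 + 1×381 + 780×1 + 2×265 = 68 + 132 + 381 + 780 + 530 = 1891
ΣP(Period 0)Q(Period 0) = 6×17 + 5×22 + 1×381 + 573×1 + 2×265 = 102 + 110 + 381 + 573 + 530 = 1696
L = 1891 / 1696 × 100 = 111.4976
Paasche component (current-period weights):
ΣP(Period 1)Q(Period 1) = 4×15 + 6×20 + 1×288 + 780×1 + 2×330 = 60 + 120 + 288 + 780 + 660 = 1908
ΣP(Period 0)Q(Period 1) = 6×15 + 5×20 + 1×288 + 573×1 + 2×330 = 90 + 100 + 288 + 573 + 660 = 1711
P = 1908 / 1711 × 100 = 111.5137
Fisher = √(L × P) = √(111.4976 × 111.5137) = 111.5057

111.51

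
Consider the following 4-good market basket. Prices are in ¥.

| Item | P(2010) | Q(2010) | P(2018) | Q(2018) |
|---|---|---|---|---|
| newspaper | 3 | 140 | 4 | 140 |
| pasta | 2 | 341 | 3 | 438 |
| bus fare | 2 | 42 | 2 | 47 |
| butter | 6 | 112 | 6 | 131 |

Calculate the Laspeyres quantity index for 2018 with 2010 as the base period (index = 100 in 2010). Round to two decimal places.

Laspeyres quantity index uses base-period prices as weights.
ΣP(2010)·Q(2018) = 3×140 + 2×438 + 2×47 + 6×131 = 420 + 876 + 94 + 786 = 2176
ΣP(2010)·Q(2010) = 3×140 + 2×341 + 2×42 + 6×112 = 420 + 682 + 84 + 672 = 1858
Index = 2176 / 1858 × 100 = 117.1152

117.12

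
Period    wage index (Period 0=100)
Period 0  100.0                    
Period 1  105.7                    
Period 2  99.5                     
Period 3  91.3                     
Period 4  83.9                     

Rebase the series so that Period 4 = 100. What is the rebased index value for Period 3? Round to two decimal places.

108.82

Rebased(Period 3) = 91.3 / 83.9 × 100 = 108.8200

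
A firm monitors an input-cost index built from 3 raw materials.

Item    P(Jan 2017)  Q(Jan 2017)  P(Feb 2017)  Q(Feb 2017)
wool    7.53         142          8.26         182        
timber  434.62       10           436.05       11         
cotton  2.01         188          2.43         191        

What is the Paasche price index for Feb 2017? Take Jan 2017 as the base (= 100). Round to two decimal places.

103.50

Paasche price index uses current-period quantities as weights.
ΣP(Feb 2017)·Q(Feb 2017) = 8.26×182 + 436.05×11 + 2.43×191 = 1503.32 + 4796.55 + 464.13 = 6764
ΣP(Jan 2017)·Q(Feb 2017) = 7.53×182 + 434.62×11 + 2.01×191 = 1370.46 + 4780.82 + 383.91 = 6535.19
Index = 6764 / 6535.19 × 100 = 103.5012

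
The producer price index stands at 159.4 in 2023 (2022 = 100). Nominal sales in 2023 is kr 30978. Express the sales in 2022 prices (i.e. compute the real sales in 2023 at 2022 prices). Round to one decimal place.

19434.1

Real = Nominal ÷ (Index/100) = 30978 ÷ (159.4/100)
     = 30978 ÷ 1.594 = 19434.1280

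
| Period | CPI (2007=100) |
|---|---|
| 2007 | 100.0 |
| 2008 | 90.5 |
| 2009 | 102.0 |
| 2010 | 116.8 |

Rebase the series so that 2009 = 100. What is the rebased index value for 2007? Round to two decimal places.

98.04

Rebased(2007) = 100.0 / 102.0 × 100 = 98.0392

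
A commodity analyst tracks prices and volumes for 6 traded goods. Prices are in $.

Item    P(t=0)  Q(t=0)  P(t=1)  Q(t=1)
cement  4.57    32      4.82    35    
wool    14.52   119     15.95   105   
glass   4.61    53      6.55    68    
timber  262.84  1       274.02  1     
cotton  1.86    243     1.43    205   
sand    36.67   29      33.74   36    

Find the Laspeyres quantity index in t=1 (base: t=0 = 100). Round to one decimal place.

101.7

Laspeyres quantity index uses base-period prices as weights.
ΣP(t=0)·Q(t=1) = 4.57×35 + 14.52×105 + 4.61×68 + 262.84×1 + 1.86×205 + 36.67×36 = 159.95 + 1524.6 + 313.48 + 262.84 + 381.3 + 1320.12 = 3962.29
ΣP(t=0)·Q(t=0) = 4.57×32 + 14.52×119 + 4.61×53 + 262.84×1 + 1.86×243 + 36.67×29 = 146.24 + 1727.88 + 244.33 + 262.84 + 451.98 + 1063.43 = 3896.7
Index = 3962.29 / 3896.7 × 100 = 101.6832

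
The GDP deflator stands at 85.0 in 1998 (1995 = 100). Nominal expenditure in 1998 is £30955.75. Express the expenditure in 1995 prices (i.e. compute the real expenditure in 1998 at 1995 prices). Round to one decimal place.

Real = Nominal ÷ (Index/100) = 30955.75 ÷ (85.0/100)
     = 30955.75 ÷ 0.850 = 36418.5294

36418.5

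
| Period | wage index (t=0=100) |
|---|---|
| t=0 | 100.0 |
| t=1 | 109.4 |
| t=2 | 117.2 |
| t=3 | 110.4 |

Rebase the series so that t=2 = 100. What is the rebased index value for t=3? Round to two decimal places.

Rebased(t=3) = 110.4 / 117.2 × 100 = 94.1980

94.20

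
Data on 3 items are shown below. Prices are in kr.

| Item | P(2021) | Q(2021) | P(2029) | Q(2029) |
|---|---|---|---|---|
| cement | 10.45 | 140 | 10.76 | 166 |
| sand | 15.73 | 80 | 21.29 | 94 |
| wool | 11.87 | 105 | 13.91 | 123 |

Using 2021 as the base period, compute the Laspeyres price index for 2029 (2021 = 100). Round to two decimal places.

117.70

Laspeyres price index uses base-period quantities as weights.
ΣP(2029)·Q(2021) = 10.76×140 + 21.29×80 + 13.91×105 = 1506.4 + 1703.2 + 1460.55 = 4670.15
ΣP(2021)·Q(2021) = 10.45×140 + 15.73×80 + 11.87×105 = 1463 + 1258.4 + 1246.35 = 3967.75
Index = 4670.15 / 3967.75 × 100 = 117.7027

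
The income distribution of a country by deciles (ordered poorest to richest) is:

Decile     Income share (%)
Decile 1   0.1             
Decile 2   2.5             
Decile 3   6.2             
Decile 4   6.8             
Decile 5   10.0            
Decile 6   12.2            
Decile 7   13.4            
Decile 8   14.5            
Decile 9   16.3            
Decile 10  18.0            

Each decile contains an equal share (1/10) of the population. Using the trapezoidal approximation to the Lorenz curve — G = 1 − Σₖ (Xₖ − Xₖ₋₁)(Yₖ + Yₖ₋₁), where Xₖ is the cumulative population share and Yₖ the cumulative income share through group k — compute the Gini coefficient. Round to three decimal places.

Cumulative income shares Yₖ: 0.0010, 0.0260, 0.0880, 0.1560, 0.2560, 0.3780, 0.5120, 0.6570, 0.8200, 1.0000
Σ (Xₖ−Xₖ₋₁)(Yₖ+Yₖ₋₁) = (1/10)(0.0010+0.0000) + (1/10)(0.0260+0.0010) + (1/10)(0.0880+0.0260) + (1/10)(0.1560+0.0880) + (1/10)(0.2560+0.1560) + (1/10)(0.3780+0.2560) + (1/10)(0.5120+0.3780) + (1/10)(0.6570+0.5120) + (1/10)(0.8200+0.6570) + (1/10)(1.0000+0.8200)
  = 0.0001 + 0.0027 + 0.0114 + 0.0244 + 0.0412 + 0.0634 + 0.0890 + 0.1169 + 0.1477 + 0.1820 = 0.6788
G = 1 − 0.6788 = 0.3212

0.321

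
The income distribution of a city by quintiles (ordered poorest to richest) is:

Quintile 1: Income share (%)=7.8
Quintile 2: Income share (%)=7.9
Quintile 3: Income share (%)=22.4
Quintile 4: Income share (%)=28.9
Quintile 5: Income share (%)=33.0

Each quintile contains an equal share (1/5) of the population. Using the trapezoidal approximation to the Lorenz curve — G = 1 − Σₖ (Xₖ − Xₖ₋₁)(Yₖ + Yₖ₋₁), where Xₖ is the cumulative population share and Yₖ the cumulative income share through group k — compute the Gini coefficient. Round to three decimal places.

Cumulative income shares Yₖ: 0.0780, 0.1570, 0.3810, 0.6700, 1.0000
Σ (Xₖ−Xₖ₋₁)(Yₖ+Yₖ₋₁) = (1/5)(0.0780+0.0000) + (1/5)(0.1570+0.0780) + (1/5)(0.3810+0.1570) + (1/5)(0.6700+0.3810) + (1/5)(1.0000+0.6700)
  = 0.0156 + 0.0470 + 0.1076 + 0.2102 + 0.3340 = 0.7144
G = 1 − 0.7144 = 0.2856

0.286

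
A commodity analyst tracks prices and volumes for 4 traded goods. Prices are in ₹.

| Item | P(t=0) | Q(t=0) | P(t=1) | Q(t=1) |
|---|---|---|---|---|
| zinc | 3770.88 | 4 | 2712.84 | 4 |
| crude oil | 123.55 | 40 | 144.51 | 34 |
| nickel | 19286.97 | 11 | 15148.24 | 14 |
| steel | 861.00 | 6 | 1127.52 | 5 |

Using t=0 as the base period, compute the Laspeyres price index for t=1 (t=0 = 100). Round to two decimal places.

Laspeyres price index uses base-period quantities as weights.
ΣP(t=1)·Q(t=0) = 2712.84×4 + 144.51×40 + 15148.24×11 + 1127.52×6 = 10851.36 + 5780.4 + 166630.64 + 6765.12 = 190027.52
ΣP(t=0)·Q(t=0) = 3770.88×4 + 123.55×40 + 19286.97×11 + 861.00×6 = 15083.52 + 4942 + 212156.67 + 5166 = 237348.19
Index = 190027.52 / 237348.19 × 100 = 80.0628

80.06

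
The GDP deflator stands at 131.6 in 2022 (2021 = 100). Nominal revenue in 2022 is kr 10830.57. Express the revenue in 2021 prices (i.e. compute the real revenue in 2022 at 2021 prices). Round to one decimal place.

Real = Nominal ÷ (Index/100) = 10830.57 ÷ (131.6/100)
     = 10830.57 ÷ 1.316 = 8229.9164

8229.9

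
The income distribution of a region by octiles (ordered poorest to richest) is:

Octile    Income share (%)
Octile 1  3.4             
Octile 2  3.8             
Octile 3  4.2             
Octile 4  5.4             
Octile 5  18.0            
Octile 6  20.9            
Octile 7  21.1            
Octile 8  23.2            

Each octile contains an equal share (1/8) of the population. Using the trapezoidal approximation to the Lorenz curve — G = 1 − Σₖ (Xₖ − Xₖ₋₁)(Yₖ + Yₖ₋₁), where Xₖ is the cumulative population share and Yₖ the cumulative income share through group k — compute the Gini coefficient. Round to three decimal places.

Cumulative income shares Yₖ: 0.0340, 0.0720, 0.1140, 0.1680, 0.3480, 0.5570, 0.7680, 1.0000
Σ (Xₖ−Xₖ₋₁)(Yₖ+Yₖ₋₁) = (1/8)(0.0340+0.0000) + (1/8)(0.0720+0.0340) + (1/8)(0.1140+0.0720) + (1/8)(0.1680+0.1140) + (1/8)(0.3480+0.1680) + (1/8)(0.5570+0.3480) + (1/8)(0.7680+0.5570) + (1/8)(1.0000+0.7680)
  = 0.0043 + 0.0133 + 0.0233 + 0.0353 + 0.0645 + 0.1131 + 0.1656 + 0.2210 = 0.6402
G = 1 − 0.6402 = 0.3598

0.360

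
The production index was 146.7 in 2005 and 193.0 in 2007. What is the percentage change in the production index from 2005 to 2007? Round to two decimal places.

Change = (193.0 − 146.7) / 146.7 × 100
       = 46.3 / 146.7 × 100 = 31.5610%

31.56%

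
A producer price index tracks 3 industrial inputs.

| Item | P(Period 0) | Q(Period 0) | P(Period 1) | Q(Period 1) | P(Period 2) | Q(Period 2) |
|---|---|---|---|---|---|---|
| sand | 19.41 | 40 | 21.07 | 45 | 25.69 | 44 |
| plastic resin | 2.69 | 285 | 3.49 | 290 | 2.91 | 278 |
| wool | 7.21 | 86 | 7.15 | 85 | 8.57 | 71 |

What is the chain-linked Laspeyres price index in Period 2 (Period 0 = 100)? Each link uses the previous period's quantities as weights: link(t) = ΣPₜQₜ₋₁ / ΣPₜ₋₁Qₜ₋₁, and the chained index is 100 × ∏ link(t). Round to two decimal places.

120.45

Link Period 0→Period 1:
ΣP(Period 1)Q(Period 0) = 21.07×40 + 3.49×285 + 7.15×86 = 842.8 + 994.65 + 614.9 = 2452.35
ΣP(Period 0)Q(Period 0) = 19.41×40 + 2.69×285 + 7.21×86 = 776.4 + 766.65 + 620.06 = 2163.11
link = 2452.35/2163.11 = 1.133715
Link Period 1→Period 2:
ΣP(Period 2)Q(Period 1) = 25.69×45 + 2.91×290 + 8.57×85 = 1156.05 + 843.9 + 728.45 = 2728.4
ΣP(Period 1)Q(Period 1) = 21.07×45 + 3.49×290 + 7.15×85 = 948.15 + 1012.1 + 607.75 = 2568
link = 2728.4/2568 = 1.062461
Chained index = 100 × 1.133715 × 1.062461 = 120.4528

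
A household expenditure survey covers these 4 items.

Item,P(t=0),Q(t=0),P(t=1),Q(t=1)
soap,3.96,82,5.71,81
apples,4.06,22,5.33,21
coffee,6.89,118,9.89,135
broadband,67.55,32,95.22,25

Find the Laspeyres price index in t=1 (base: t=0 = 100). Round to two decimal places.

Laspeyres price index uses base-period quantities as weights.
ΣP(t=1)·Q(t=0) = 5.71×82 + 5.33×22 + 9.89×118 + 95.22×32 = 468.22 + 117.26 + 1167.02 + 3047.04 = 4799.54
ΣP(t=0)·Q(t=0) = 3.96×82 + 4.06×22 + 6.89×118 + 67.55×32 = 324.72 + 89.32 + 813.02 + 2161.6 = 3388.66
Index = 4799.54 / 3388.66 × 100 = 141.6353

141.64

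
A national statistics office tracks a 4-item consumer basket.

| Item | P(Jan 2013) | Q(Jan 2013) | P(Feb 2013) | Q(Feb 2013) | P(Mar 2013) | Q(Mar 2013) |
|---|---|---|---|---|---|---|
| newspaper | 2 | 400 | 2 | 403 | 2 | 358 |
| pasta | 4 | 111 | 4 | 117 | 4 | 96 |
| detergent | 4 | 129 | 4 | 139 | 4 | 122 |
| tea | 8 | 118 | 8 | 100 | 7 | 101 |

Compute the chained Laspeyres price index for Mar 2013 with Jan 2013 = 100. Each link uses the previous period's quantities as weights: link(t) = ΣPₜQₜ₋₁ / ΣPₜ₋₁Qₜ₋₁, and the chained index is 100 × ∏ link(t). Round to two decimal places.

96.20

Link Jan 2013→Feb 2013:
ΣP(Feb 2013)Q(Jan 2013) = 2×400 + 4×111 + 4×129 + 8×118 = 800 + 444 + 516 + 944 = 2704
ΣP(Jan 2013)Q(Jan 2013) = 2×400 + 4×111 + 4×129 + 8×118 = 800 + 444 + 516 + 944 = 2704
link = 2704/2704 = 1.000000
Link Feb 2013→Mar 2013:
ΣP(Mar 2013)Q(Feb 2013) = 2×403 + 4×117 + 4×139 + 7×100 = 806 + 468 + 556 + 700 = 2530
ΣP(Feb 2013)Q(Feb 2013) = 2×403 + 4×117 + 4×139 + 8×100 = 806 + 468 + 556 + 800 = 2630
link = 2530/2630 = 0.961977
Chained index = 100 × 1.000000 × 0.961977 = 96.1977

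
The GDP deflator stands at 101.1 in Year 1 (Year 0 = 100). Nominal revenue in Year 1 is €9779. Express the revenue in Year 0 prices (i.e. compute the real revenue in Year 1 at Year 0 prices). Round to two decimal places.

9672.60

Real = Nominal ÷ (Index/100) = 9779 ÷ (101.1/100)
     = 9779 ÷ 1.011 = 9672.6014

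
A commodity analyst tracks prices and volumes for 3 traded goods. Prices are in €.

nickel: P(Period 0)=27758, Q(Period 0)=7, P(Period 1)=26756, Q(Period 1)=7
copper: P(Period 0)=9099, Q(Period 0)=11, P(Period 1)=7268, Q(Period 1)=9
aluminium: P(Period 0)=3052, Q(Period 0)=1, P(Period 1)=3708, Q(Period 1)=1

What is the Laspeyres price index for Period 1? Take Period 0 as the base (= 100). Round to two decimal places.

Laspeyres price index uses base-period quantities as weights.
ΣP(Period 1)·Q(Period 0) = 26756×7 + 7268×11 + 3708×1 = 187292 + 79948 + 3708 = 270948
ΣP(Period 0)·Q(Period 0) = 27758×7 + 9099×11 + 3052×1 = 194306 + 100089 + 3052 = 297447
Index = 270948 / 297447 × 100 = 91.0912

91.09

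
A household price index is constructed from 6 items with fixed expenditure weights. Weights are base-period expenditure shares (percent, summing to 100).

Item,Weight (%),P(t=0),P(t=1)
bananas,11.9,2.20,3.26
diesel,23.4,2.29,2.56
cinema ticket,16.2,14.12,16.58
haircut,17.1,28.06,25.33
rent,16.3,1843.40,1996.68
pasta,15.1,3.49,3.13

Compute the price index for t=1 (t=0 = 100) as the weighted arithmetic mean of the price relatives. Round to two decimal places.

bananas: 11.9 × (3.26/2.20) = 11.9 × 1.481818 = 17.6336
diesel: 23.4 × (2.56/2.29) = 23.4 × 1.117904 = 26.1590
cinema ticket: 16.2 × (16.58/14.12) = 16.2 × 1.174221 = 19.0224
haircut: 17.1 × (25.33/28.06) = 17.1 × 0.902708 = 15.4363
rent: 16.3 × (1996.68/1843.40) = 16.3 × 1.083151 = 17.6554
pasta: 15.1 × (3.13/3.49) = 15.1 × 0.896848 = 13.5424
Index = Σ wᵢ·(p₁ᵢ/p₀ᵢ) = 17.6336 + 26.1590 + 19.0224 + 15.4363 + 17.6554 + 13.5424 = 109.4490

109.45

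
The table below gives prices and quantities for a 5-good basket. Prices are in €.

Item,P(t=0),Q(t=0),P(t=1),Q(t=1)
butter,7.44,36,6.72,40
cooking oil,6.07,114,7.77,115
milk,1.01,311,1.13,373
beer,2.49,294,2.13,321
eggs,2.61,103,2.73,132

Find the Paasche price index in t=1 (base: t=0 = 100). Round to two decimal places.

Paasche price index uses current-period quantities as weights.
ΣP(t=1)·Q(t=1) = 6.72×40 + 7.77×115 + 1.13×373 + 2.13×321 + 2.73×132 = 268.8 + 893.55 + 421.49 + 683.73 + 360.36 = 2627.93
ΣP(t=0)·Q(t=1) = 7.44×40 + 6.07×115 + 1.01×373 + 2.49×321 + 2.61×132 = 297.6 + 698.05 + 376.73 + 799.29 + 344.52 = 2516.19
Index = 2627.93 / 2516.19 × 100 = 104.4408

104.44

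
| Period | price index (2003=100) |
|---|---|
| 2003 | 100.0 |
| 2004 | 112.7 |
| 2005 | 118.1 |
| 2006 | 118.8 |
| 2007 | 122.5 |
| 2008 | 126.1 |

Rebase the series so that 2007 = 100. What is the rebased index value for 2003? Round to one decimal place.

81.6

Rebased(2003) = 100.0 / 122.5 × 100 = 81.6327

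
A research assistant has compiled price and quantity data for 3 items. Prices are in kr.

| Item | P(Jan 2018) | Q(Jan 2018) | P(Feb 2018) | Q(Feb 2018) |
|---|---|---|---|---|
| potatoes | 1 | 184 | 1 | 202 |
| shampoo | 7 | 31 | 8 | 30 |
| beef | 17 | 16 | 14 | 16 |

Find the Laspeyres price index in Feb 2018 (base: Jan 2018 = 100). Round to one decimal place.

97.5

Laspeyres price index uses base-period quantities as weights.
ΣP(Feb 2018)·Q(Jan 2018) = 1×184 + 8×31 + 14×16 = 184 + 248 + 224 = 656
ΣP(Jan 2018)·Q(Jan 2018) = 1×184 + 7×31 + 17×16 = 184 + 217 + 272 = 673
Index = 656 / 673 × 100 = 97.4740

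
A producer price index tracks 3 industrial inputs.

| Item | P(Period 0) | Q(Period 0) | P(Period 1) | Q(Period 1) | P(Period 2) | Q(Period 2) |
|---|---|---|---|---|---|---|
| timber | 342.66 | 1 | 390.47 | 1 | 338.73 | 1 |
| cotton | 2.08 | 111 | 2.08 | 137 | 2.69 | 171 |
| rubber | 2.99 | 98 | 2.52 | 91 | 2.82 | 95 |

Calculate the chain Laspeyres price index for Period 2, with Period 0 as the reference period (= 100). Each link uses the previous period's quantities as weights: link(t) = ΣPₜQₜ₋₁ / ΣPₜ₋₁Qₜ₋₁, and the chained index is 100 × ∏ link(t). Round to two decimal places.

Link Period 0→Period 1:
ΣP(Period 1)Q(Period 0) = 390.47×1 + 2.08×111 + 2.52×98 = 390.47 + 230.88 + 246.96 = 868.31
ΣP(Period 0)Q(Period 0) = 342.66×1 + 2.08×111 + 2.99×98 = 342.66 + 230.88 + 293.02 = 866.56
link = 868.31/866.56 = 1.002019
Link Period 1→Period 2:
ΣP(Period 2)Q(Period 1) = 338.73×1 + 2.69×137 + 2.82×91 = 338.73 + 368.53 + 256.62 = 963.88
ΣP(Period 1)Q(Period 1) = 390.47×1 + 2.08×137 + 2.52×91 = 390.47 + 284.96 + 229.32 = 904.75
link = 963.88/904.75 = 1.065355
Chained index = 100 × 1.002019 × 1.065355 = 106.7507

106.75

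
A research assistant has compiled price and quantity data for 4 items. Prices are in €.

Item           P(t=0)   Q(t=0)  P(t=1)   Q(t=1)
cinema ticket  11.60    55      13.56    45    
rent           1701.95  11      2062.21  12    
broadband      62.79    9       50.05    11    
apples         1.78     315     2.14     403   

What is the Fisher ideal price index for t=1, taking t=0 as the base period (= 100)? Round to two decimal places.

119.81

Laspeyres component (base-period weights):
ΣP(t=1)Q(t=0) = 13.56×55 + 2062.21×11 + 50.05×9 + 2.14×315 = 745.8 + 22684.31 + 450.45 + 674.1 = 24554.66
ΣP(t=0)Q(t=0) = 11.60×55 + 1701.95×11 + 62.79×9 + 1.78×315 = 638 + 18721.45 + 565.11 + 560.7 = 20485.26
L = 24554.66 / 20485.26 × 100 = 119.8650
Paasche component (current-period weights):
ΣP(t=1)Q(t=1) = 13.56×45 + 2062.21×12 + 50.05×11 + 2.14×403 = 610.2 + 24746.52 + 550.55 + 862.42 = 26769.69
ΣP(t=0)Q(t=1) = 11.60×45 + 1701.95×12 + 62.79×11 + 1.78×403 = 522 + 20423.4 + 690.69 + 717.34 = 22353.43
P = 26769.69 / 22353.43 × 100 = 119.7565
Fisher = √(L × P) = √(119.8650 × 119.7565) = 119.8108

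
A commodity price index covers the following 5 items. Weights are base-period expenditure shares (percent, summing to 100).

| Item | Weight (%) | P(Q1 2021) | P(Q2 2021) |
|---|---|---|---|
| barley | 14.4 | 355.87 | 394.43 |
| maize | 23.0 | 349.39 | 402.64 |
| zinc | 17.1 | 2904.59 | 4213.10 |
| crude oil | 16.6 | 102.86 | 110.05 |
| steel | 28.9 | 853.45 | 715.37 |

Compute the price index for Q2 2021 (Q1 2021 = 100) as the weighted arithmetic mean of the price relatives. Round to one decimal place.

barley: 14.4 × (394.43/355.87) = 14.4 × 1.108354 = 15.9603
maize: 23.0 × (402.64/349.39) = 23.0 × 1.152408 = 26.5054
zinc: 17.1 × (4213.10/2904.59) = 17.1 × 1.450497 = 24.8035
crude oil: 16.6 × (110.05/102.86) = 16.6 × 1.069901 = 17.7604
steel: 28.9 × (715.37/853.45) = 28.9 × 0.838210 = 24.2243
Index = Σ wᵢ·(p₁ᵢ/p₀ᵢ) = 15.9603 + 26.5054 + 24.8035 + 17.7604 + 24.2243 = 109.2538

109.3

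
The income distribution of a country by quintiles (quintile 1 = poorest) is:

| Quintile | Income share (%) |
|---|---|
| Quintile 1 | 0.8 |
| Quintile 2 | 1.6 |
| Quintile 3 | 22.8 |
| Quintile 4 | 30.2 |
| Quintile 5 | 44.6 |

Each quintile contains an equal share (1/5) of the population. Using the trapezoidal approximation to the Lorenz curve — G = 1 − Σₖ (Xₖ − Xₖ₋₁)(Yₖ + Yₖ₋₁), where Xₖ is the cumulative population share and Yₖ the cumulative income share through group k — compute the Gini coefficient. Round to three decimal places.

0.465

Cumulative income shares Yₖ: 0.0080, 0.0240, 0.2520, 0.5540, 1.0000
Σ (Xₖ−Xₖ₋₁)(Yₖ+Yₖ₋₁) = (1/5)(0.0080+0.0000) + (1/5)(0.0240+0.0080) + (1/5)(0.2520+0.0240) + (1/5)(0.5540+0.2520) + (1/5)(1.0000+0.5540)
  = 0.0016 + 0.0064 + 0.0552 + 0.1612 + 0.3108 = 0.5352
G = 1 − 0.5352 = 0.4648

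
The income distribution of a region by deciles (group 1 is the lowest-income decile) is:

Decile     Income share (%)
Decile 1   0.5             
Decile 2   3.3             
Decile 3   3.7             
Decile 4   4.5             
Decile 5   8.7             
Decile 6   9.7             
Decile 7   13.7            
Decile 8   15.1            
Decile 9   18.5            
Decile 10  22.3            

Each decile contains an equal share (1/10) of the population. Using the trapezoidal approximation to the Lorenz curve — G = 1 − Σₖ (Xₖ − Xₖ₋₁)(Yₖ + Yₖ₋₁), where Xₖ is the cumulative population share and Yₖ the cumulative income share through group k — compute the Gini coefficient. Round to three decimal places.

0.388

Cumulative income shares Yₖ: 0.0050, 0.0380, 0.0750, 0.1200, 0.2070, 0.3040, 0.4410, 0.5920, 0.7770, 1.0000
Σ (Xₖ−Xₖ₋₁)(Yₖ+Yₖ₋₁) = (1/10)(0.0050+0.0000) + (1/10)(0.0380+0.0050) + (1/10)(0.0750+0.0380) + (1/10)(0.1200+0.0750) + (1/10)(0.2070+0.1200) + (1/10)(0.3040+0.2070) + (1/10)(0.4410+0.3040) + (1/10)(0.5920+0.4410) + (1/10)(0.7770+0.5920) + (1/10)(1.0000+0.7770)
  = 0.0005 + 0.0043 + 0.0113 + 0.0195 + 0.0327 + 0.0511 + 0.0745 + 0.1033 + 0.1369 + 0.1777 = 0.6118
G = 1 − 0.6118 = 0.3882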